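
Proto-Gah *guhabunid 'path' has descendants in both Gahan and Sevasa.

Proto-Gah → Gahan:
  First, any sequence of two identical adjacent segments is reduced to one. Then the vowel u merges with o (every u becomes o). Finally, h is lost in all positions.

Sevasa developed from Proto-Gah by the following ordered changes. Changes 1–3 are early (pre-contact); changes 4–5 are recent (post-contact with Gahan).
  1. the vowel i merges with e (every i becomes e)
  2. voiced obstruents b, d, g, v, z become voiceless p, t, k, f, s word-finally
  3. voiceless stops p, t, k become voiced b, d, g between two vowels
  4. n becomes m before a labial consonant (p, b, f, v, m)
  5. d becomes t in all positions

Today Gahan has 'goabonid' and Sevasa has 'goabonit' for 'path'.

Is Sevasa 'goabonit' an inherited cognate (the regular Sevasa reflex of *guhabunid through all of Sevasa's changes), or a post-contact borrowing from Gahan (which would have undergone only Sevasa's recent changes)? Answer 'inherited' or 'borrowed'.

borrowed

If inherited, *guhabunid would pass through all of Sevasa's changes:
Sevasa: *guhabunid > guhabuned > guhabunet  (by vowel merger, final devoicing)
If borrowed from Gahan 'goabonid' after the early changes, it would undergo only the recent ones:
  rule 4 (nasal place assimilation): no change (goabonid)
  rule 5 (unconditioned shift): goabonid → goabonit
  ⇒ as a loan: goabonit
Sevasa 'goabonit' matches the loan outcome 'goabonit', not the inherited 'guhabunet' — it skipped the early Sevasa changes, so it was borrowed from Gahan.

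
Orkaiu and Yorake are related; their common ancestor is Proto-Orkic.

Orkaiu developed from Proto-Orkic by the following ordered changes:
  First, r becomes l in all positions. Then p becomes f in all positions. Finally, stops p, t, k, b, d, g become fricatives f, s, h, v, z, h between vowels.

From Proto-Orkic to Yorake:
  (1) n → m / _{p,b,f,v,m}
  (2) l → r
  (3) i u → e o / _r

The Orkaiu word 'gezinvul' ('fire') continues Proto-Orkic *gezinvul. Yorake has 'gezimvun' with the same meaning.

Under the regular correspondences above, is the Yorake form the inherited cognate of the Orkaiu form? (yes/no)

Derive the expected Yorake reflex of *gezinvul:
Yorake: start from *gezinvul.
  rule 1 (nasal place assimilation): gezinvul → gezimvul
  rule 2 (unconditioned shift): gezimvul → gezimvur
  rule 3 (pre-rhotic lowering): gezimvur → gezimvor
  ⇒ Yorake gezimvor
The regular Yorake reflex would be 'gezimvor', but the attested form is 'gezimvun'. The correspondence is irregular, so they are not cognates (the Yorake form has a different source).

no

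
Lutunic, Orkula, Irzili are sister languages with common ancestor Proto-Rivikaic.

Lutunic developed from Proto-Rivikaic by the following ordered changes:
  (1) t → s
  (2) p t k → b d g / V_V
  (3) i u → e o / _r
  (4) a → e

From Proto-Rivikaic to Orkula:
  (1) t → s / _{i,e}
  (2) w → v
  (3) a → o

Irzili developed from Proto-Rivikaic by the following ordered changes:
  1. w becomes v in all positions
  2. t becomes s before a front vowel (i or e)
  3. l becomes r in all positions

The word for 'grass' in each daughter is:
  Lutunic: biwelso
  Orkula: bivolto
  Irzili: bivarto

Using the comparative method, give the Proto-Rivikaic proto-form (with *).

Position 3: Lutunic has w, Orkula has v, Irzili has v. Lutunic preserves w here (none of its changes turn any other segment into w), so the proto-segment is *w.
Position 6: Lutunic has s, Orkula has t, Irzili has t. Orkula preserves t here (none of its changes turn any other segment into t), so the proto-segment is *t.
Continuing position by position gives *biwalto; check it forward:
Lutunic: start from *biwalto.
  rule 1 (unconditioned shift): biwalto → biwalso
  rule 2: no change — biwalso
  rule 3: no change — biwalso
  rule 4 (vowel merger): biwalso → biwelso
  ⇒ Lutunic biwelso
Orkula: *biwalto > bivalto > bivolto  (by unconditioned shift, vowel merger)
Irzili: *biwalto
  biwalto → bivalto   [unconditioned shift]
  bivalto (rule 2 does not apply)
  bivalto → bivarto   [unconditioned shift]
  giving Irzili bivarto.
Only *biwalto yields all of Lutunic biwelso, Orkula bivolto, Irzili bivarto.

*biwalto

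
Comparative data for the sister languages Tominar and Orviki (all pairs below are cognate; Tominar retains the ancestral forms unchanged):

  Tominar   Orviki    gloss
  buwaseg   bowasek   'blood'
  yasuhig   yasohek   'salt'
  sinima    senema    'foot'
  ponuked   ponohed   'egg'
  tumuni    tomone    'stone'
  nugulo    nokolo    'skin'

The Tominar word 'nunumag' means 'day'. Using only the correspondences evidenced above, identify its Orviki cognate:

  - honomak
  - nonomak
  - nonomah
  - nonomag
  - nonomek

nonomak

tumuni ~ tomone — Tominar u corresponds to Orviki o after a consonant, before a nasal.
tumuni ~ tomone — Tominar u corresponds to Orviki o after a consonant, before a nasal.
buwaseg ~ bowasek, yasuhig ~ yasohek — Tominar g corresponds to Orviki k word-finally.
Applying these to Tominar 'nunumag':
  nunumag → nonumag   (u→o after a consonant, before a nasal)
  nonumag → nonomag   (u→o after a consonant, before a nasal)
  nonomag → nonomak   (g→k word-finally)
So the Orviki cognate is 'nonomak'.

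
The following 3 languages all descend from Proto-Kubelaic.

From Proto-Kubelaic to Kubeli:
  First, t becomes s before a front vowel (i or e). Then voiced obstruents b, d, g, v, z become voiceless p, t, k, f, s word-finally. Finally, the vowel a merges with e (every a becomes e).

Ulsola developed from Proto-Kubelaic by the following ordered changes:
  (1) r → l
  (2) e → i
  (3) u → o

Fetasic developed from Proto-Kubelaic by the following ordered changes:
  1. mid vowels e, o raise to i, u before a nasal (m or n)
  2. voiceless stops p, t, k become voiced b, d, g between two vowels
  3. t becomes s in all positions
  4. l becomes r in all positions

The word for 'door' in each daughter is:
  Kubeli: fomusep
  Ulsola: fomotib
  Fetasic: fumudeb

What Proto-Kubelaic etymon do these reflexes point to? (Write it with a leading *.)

*fomuteb

Position 7: Kubeli has p, Ulsola has b, Fetasic has b. Ulsola preserves b here (none of its changes turn any other segment into b), so the proto-segment is *b.
Position 4: Kubeli has u, Ulsola has o, Fetasic has u. Kubeli preserves u here (none of its changes turn any other segment into u), so the proto-segment is *u.
Position 5: Kubeli has s, Ulsola has t, Fetasic has d. Ulsola preserves t here (none of its changes turn any other segment into t), so the proto-segment is *t.
Continuing position by position gives *fomuteb; check it forward:
Kubeli: *fomuteb > fomuseb > fomusep  (by palatalisation, final devoicing)
Ulsola: *fomuteb
  fomuteb (rule 1 does not apply)
  fomuteb → fomutib   [vowel merger]
  fomutib → fomotib   [vowel merger]
  giving Ulsola fomotib.
Fetasic: *fomuteb > fumuteb > fumudeb  (by pre-nasal raising, intervocalic voicing)
Only *fomuteb yields all of Kubeli fomusep, Ulsola fomotib, Fetasic fumudeb.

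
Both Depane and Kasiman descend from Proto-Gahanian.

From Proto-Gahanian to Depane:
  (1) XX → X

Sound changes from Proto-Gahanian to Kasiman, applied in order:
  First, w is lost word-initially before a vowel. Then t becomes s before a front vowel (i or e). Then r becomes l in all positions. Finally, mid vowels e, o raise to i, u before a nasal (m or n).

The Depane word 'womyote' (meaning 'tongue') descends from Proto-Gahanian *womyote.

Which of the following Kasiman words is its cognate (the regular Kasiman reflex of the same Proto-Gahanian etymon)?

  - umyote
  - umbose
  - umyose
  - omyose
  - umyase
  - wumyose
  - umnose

Kasiman: *womyote
  womyote → omyote   [glide loss]
  omyote → omyose   [palatalisation]
  omyose (rule 3 does not apply)
  omyose → umyose   [pre-nasal raising]
  giving Kasiman umyose.

umyose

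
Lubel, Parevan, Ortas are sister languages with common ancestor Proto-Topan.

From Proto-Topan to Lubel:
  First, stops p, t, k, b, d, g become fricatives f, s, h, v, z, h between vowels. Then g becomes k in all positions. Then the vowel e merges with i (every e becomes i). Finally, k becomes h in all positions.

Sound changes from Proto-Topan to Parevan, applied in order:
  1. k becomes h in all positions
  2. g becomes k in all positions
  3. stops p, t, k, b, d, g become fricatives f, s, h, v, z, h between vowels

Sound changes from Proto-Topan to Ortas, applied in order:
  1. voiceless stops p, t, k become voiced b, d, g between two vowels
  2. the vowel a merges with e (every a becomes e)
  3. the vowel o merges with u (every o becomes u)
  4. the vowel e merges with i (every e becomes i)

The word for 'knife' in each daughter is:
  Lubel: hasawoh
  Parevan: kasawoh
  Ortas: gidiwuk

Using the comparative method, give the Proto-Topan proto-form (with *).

Position 6: Lubel has o, Parevan has o, Ortas has u. Lubel preserves o here (none of its changes turn any other segment into o), so the proto-segment is *o.
Position 2: Lubel has a, Parevan has a, Ortas has i. Lubel preserves a here (none of its changes turn any other segment into a), so the proto-segment is *a.
Position 4: Lubel has a, Parevan has a, Ortas has i. Lubel preserves a here (none of its changes turn any other segment into a), so the proto-segment is *a.
This points to *gatawok. Verify forward in each daughter:
Lubel: *gatawok
  gatawok → gasawok   [intervocalic lenition]
  gasawok → kasawok   [unconditioned shift]
  kasawok (rule 3 does not apply)
  kasawok → hasawoh   [unconditioned shift]
  giving Lubel hasawoh.
Parevan: start from *gatawok.
  rule 1 (unconditioned shift): gatawok → gatawoh
  rule 2 (unconditioned shift): gatawoh → katawoh
  rule 3 (intervocalic lenition): katawoh → kasawoh
  ⇒ Parevan kasawoh
Ortas: start from *gatawok.
  rule 1 (intervocalic voicing): gatawok → gadawok
  rule 2 (vowel merger): gadawok → gedewok
  rule 3 (vowel merger): gedewok → gedewuk
  rule 4 (vowel merger): gedewuk → gidiwuk
  ⇒ Ortas gidiwuk
Only *gatawok yields all of Lubel hasawoh, Parevan kasawoh, Ortas gidiwuk.

*gatawok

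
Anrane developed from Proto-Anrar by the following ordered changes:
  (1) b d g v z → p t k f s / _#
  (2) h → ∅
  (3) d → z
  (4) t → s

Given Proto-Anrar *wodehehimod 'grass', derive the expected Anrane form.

wozeeimos

Anrane: *wodehehimod > wodehehimot > wodeeimot > wozeeimot > wozeeimos  (by final devoicing, h-loss, unconditioned shift, unconditioned shift)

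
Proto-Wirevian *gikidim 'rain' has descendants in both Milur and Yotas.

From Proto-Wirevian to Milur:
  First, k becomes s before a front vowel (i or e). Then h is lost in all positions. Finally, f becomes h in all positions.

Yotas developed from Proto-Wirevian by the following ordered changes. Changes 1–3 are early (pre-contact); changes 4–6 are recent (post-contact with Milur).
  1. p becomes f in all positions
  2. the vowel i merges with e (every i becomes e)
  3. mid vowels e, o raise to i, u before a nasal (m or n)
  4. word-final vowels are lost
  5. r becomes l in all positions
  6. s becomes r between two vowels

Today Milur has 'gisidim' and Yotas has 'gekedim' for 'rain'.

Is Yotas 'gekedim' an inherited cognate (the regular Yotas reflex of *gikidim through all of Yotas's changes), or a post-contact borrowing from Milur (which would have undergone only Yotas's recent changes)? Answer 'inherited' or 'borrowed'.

If inherited, *gikidim would pass through all of Yotas's changes:
Yotas: *gikidim > gekedem > gekedim  (by vowel merger, pre-nasal raising)
If borrowed from Milur 'gisidim' after the early changes, it would undergo only the recent ones:
  rule 4 (apocope): no change (gisidim)
  rule 5 (unconditioned shift): no change (gisidim)
  rule 6 (rhotacism): gisidim → giridim
  ⇒ as a loan: giridim
Yotas 'gekedim' matches the inherited outcome exactly, so it is an inherited cognate, not a loan.

inherited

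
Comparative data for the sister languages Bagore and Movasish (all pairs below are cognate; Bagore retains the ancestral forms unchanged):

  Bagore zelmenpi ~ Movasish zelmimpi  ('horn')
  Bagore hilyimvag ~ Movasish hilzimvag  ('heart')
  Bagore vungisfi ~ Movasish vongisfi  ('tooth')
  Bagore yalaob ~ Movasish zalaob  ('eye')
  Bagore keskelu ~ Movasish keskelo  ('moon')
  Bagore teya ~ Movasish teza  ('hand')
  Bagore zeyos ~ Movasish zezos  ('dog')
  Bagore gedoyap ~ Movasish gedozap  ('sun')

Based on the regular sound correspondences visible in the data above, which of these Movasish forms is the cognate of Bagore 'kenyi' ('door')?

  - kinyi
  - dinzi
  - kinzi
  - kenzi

zelmenpi ~ zelmimpi — Bagore e corresponds to Movasish i after a consonant, before a nasal.
hilyimvag ~ hilzimvag — Bagore y corresponds to Movasish z after a consonant, before a front vowel.
Applying these to Bagore 'kenyi':
  kenyi → kinyi   (e→i after a consonant, before a nasal)
  kinyi → kinzi   (y→z after a consonant, before a front vowel)
So the Movasish cognate is 'kinzi'.

kinzi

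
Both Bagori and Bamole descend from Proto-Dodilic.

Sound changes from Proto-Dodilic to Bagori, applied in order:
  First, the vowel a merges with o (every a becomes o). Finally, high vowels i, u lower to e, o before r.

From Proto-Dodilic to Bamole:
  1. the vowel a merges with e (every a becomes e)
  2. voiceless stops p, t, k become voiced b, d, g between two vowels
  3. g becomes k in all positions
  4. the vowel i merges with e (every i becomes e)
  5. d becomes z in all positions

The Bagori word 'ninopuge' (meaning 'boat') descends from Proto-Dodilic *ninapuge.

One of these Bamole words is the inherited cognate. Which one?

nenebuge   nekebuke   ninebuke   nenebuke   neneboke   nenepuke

Bamole: *ninapuge > ninepuge > ninebuge > ninebuke > nenebuke  (by vowel merger, intervocalic voicing, unconditioned shift, vowel merger)
The other candidates each miss or misapply at least one Bamole change.

nenebuke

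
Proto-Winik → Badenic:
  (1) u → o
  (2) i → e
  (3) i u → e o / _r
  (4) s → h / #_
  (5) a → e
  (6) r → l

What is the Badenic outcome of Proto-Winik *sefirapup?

hefelepop

Badenic: start from *sefirapup.
  rule 1 (vowel merger): sefirapup → sefirapop
  rule 2 (vowel merger): sefirapop → seferapop
  rule 3: no change — seferapop
  rule 4 (debuccalisation): seferapop → heferapop
  rule 5 (vowel merger): heferapop → heferepop
  rule 6 (unconditioned shift): heferepop → hefelepop
  ⇒ Badenic hefelepop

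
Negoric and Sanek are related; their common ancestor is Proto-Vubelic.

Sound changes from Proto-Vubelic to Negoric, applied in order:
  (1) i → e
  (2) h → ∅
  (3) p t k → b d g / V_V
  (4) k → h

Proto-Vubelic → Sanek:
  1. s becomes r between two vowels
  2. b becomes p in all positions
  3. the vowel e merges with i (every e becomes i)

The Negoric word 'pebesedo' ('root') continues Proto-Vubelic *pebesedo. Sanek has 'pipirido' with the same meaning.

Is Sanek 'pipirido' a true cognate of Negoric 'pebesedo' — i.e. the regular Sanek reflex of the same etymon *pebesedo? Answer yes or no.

yes

Derive the expected Sanek reflex of *pebesedo:
Sanek: start from *pebesedo.
  rule 1 (rhotacism): pebesedo → peberedo
  rule 2 (unconditioned shift): peberedo → peperedo
  rule 3 (vowel merger): peperedo → pipirido
  ⇒ Sanek pipirido
Sanek 'pipirido' matches the regular reflex exactly, so the pair is cognate.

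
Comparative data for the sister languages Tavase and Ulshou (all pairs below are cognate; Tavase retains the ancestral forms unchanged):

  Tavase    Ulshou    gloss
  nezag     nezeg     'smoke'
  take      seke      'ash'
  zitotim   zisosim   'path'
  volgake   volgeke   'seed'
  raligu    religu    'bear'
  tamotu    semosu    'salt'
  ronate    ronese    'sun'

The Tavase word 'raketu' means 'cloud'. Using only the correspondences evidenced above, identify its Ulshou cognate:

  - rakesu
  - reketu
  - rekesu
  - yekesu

rekesu

nezag ~ nezeg, take ~ seke — Tavase a corresponds to Ulshou e after a consonant, before a consonant other than r, m, n, p, b, f, v.
tamotu ~ semosu — Tavase t corresponds to Ulshou s between vowels (before a back vowel).
Applying these to Tavase 'raketu':
  raketu → reketu   (a→e after a consonant, before a consonant other than r, m, n, p, b, f, v)
  reketu → rekesu   (t→s between vowels (before a back vowel))
So the Ulshou cognate is 'rekesu'.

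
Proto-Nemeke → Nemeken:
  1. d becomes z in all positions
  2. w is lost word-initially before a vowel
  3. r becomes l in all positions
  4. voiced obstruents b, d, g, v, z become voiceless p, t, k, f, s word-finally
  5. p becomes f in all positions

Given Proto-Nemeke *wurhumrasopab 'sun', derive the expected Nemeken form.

Nemeken: *wurhumrasopab > urhumrasopab > ulhumlasopab > ulhumlasopap > ulhumlasofaf  (by glide loss, unconditioned shift, final devoicing, unconditioned shift)

ulhumlasofaf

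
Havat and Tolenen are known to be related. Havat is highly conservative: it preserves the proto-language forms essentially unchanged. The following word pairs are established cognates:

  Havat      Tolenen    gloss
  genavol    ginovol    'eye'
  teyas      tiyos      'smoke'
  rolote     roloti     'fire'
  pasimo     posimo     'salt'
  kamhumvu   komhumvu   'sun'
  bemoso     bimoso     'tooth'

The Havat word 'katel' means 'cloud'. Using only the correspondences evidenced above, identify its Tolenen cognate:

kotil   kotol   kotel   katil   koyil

kotil

teyas ~ tiyos, pasimo ~ posimo — Havat a corresponds to Tolenen o after a consonant, before a consonant other than r, m, n, p, b, f, v.
teyas ~ tiyos — Havat e corresponds to Tolenen i after a consonant, before a consonant other than r, m, n, p, b, f, v.
Applying these to Havat 'katel':
  katel → kotel   (a→o after a consonant, before a consonant other than r, m, n, p, b, f, v)
  kotel → kotil   (e→i after a consonant, before a consonant other than r, m, n, p, b, f, v)
So the Tolenen cognate is 'kotil'.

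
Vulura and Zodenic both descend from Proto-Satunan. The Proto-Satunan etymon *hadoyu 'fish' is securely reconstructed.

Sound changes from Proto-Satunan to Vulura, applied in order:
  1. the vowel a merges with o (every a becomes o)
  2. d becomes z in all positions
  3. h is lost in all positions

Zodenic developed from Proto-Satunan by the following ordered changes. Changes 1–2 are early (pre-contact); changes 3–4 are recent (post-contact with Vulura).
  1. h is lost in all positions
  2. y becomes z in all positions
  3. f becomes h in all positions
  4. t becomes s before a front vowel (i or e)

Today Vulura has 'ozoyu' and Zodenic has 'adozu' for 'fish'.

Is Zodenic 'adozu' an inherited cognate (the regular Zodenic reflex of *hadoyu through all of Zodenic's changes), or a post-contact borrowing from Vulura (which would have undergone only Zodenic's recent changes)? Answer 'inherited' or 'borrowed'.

If inherited, *hadoyu would pass through all of Zodenic's changes:
Zodenic: *hadoyu > adoyu > adozu  (by h-loss, unconditioned shift)
If borrowed from Vulura 'ozoyu' after the early changes, it would undergo only the recent ones:
  rule 3 (unconditioned shift): no change (ozoyu)
  rule 4 (palatalisation): no change (ozoyu)
  ⇒ as a loan: ozoyu
Zodenic 'adozu' matches the inherited outcome exactly, so it is an inherited cognate, not a loan.

inherited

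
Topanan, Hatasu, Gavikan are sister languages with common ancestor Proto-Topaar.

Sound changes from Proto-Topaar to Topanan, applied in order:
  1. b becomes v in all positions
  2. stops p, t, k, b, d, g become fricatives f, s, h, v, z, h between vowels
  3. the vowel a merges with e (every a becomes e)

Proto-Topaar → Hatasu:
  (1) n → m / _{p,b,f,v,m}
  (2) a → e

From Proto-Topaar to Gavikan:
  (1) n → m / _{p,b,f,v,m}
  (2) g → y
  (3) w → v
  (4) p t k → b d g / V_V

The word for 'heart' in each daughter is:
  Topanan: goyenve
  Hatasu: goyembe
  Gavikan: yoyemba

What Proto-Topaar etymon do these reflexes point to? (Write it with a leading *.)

*goyenba

Position 1: Topanan has g, Hatasu has g, Gavikan has y. Topanan preserves g here (none of its changes turn any other segment into g), so the proto-segment is *g.
Position 5: Topanan has n, Hatasu has m, Gavikan has m. Topanan preserves n here (none of its changes turn any other segment into n), so the proto-segment is *n.
Verify the candidate proto-form against each daughter:
Topanan: *goyenba > goyenva > goyenve  (by unconditioned shift, vowel merger)
Hatasu: *goyenba
  goyenba → goyemba   [nasal place assimilation]
  goyemba → goyembe   [vowel merger]
  giving Hatasu goyembe.
Gavikan: *goyenba > goyemba > yoyemba  (by nasal place assimilation, unconditioned shift)
Only *goyenba yields all of Topanan goyenve, Hatasu goyembe, Gavikan yoyemba.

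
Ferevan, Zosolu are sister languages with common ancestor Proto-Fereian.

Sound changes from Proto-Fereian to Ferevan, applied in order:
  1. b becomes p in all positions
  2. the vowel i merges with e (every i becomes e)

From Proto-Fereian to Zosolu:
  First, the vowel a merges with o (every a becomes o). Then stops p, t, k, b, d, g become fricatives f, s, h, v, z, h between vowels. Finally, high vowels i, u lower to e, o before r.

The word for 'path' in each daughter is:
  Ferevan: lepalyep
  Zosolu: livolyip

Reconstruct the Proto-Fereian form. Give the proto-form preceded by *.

*libalyip

Position 7: Ferevan has e, Zosolu has i. Zosolu preserves i here (none of its changes turn any other segment into i), so the proto-segment is *i.
Position 2: Ferevan has e, Zosolu has i. Zosolu preserves i here (none of its changes turn any other segment into i), so the proto-segment is *i.
Verify the candidate proto-form against each daughter:
Ferevan: start from *libalyip.
  rule 1 (unconditioned shift): libalyip → lipalyip
  rule 2 (vowel merger): lipalyip → lepalyep
  ⇒ Ferevan lepalyep
Zosolu: *libalyip
  libalyip → libolyip   [vowel merger]
  libolyip → livolyip   [intervocalic lenition]
  livolyip (rule 3 does not apply)
  giving Zosolu livolyip.
No other proto-form is consistent with every reflex, so the reconstruction is *libalyip.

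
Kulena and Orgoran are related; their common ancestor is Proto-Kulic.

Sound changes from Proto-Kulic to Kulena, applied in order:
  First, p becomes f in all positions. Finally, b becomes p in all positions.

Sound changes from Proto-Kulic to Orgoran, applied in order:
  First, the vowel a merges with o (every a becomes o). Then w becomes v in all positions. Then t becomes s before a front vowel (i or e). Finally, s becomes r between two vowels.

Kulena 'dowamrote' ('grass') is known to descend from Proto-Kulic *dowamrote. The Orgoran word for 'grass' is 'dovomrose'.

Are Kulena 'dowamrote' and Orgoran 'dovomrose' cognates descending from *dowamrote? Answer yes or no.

Derive the expected Orgoran reflex of *dowamrote:
Orgoran: *dowamrote > dowomrote > dovomrote > dovomrose > dovomrore  (by vowel merger, unconditioned shift, palatalisation, rhotacism)
The regular Orgoran reflex would be 'dovomrore', but the attested form is 'dovomrose'. The correspondence is irregular, so they are not cognates (the Orgoran form has a different source).

no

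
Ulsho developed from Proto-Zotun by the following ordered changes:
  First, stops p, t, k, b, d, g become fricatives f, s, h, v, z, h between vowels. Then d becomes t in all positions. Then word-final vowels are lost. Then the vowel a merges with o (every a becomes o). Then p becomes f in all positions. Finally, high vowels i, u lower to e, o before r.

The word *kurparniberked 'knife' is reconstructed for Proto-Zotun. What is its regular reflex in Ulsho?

korforniverket

Ulsho: *kurparniberked
  kurparniberked → kurparniverked   [intervocalic lenition]
  kurparniverked → kurparniverket   [unconditioned shift]
  kurparniverket (rule 3 does not apply)
  kurparniverket → kurporniverket   [vowel merger]
  kurporniverket → kurforniverket   [unconditioned shift]
  kurforniverket → korforniverket   [pre-rhotic lowering]
  giving Ulsho korforniverket.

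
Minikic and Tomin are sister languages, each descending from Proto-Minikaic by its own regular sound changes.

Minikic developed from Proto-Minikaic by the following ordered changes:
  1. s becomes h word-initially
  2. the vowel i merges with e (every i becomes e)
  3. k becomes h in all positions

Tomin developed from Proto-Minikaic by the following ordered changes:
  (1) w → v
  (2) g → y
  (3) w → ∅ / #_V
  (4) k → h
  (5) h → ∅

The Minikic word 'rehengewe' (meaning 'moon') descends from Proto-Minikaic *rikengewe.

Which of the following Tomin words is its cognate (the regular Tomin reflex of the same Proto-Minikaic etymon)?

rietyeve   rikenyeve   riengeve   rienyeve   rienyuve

Tomin: *rikengewe
  rikengewe → rikengeve   [unconditioned shift]
  rikengeve → rikenyeve   [unconditioned shift]
  rikenyeve (rule 3 does not apply)
  rikenyeve → rihenyeve   [unconditioned shift]
  rihenyeve → rienyeve   [h-loss]
  giving Tomin rienyeve.
Among the options, 'rienyeve' alone shows every Tomin change applied in order.

rienyeve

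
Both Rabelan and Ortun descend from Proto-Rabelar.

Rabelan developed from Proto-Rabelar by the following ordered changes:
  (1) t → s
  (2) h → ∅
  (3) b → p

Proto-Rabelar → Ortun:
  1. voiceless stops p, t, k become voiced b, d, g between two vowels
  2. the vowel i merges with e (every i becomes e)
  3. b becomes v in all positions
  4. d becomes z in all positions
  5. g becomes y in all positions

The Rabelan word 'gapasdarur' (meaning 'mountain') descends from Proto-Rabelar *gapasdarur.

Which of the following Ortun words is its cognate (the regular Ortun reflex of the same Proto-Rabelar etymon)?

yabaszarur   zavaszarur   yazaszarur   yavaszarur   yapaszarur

yavaszarur

Ortun: *gapasdarur
  gapasdarur → gabasdarur   [intervocalic voicing]
  gabasdarur (rule 2 does not apply)
  gabasdarur → gavasdarur   [unconditioned shift]
  gavasdarur → gavaszarur   [unconditioned shift]
  gavaszarur → yavaszarur   [unconditioned shift]
  giving Ortun yavaszarur.
Only 'yavaszarur' matches the regular Ortun development of *gapasdarur.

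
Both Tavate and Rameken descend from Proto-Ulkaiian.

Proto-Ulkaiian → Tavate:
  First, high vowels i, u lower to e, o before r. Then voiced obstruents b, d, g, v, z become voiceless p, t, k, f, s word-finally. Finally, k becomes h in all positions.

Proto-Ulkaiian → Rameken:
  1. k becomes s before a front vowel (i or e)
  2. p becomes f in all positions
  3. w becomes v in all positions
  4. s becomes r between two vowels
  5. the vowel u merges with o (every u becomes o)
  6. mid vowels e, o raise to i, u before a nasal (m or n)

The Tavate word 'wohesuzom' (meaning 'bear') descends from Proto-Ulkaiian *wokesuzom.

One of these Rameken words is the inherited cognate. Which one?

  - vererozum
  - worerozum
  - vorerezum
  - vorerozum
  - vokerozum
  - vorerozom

Rameken: *wokesuzom > wosesuzom > vosesuzom > voreruzom > vorerozom > vorerozum  (by palatalisation, unconditioned shift, rhotacism, vowel merger, pre-nasal raising)
Among the options, 'vorerozum' alone shows every Rameken change applied in order.

vorerozum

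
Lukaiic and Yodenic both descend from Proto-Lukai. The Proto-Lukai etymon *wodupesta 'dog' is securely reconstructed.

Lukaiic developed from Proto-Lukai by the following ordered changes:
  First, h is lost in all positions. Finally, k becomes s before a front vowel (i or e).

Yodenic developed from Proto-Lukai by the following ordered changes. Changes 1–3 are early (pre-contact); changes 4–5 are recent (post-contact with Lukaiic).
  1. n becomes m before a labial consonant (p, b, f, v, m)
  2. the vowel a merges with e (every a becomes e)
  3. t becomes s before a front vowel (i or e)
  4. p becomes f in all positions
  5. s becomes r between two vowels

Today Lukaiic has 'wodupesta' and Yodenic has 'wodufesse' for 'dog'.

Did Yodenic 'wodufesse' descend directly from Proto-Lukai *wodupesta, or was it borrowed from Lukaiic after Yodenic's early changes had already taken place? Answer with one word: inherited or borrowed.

inherited

If inherited, *wodupesta would pass through all of Yodenic's changes:
Yodenic: *wodupesta > wodupeste > wodupesse > wodufesse  (by vowel merger, palatalisation, unconditioned shift)
If borrowed from Lukaiic 'wodupesta' after the early changes, it would undergo only the recent ones:
  rule 4 (unconditioned shift): wodupesta → wodufesta
  rule 5 (rhotacism): no change (wodufesta)
  ⇒ as a loan: wodufesta
Yodenic 'wodufesse' matches the inherited outcome exactly, so it is an inherited cognate, not a loan.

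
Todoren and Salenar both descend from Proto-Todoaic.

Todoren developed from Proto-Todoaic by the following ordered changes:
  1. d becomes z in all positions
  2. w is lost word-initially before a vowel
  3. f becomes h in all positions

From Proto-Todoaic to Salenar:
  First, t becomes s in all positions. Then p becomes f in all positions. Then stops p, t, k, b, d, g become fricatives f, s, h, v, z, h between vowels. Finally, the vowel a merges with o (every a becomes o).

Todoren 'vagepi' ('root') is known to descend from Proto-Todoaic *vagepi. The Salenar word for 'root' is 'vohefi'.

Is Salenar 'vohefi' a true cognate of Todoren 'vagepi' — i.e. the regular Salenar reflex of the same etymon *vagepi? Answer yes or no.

yes

Derive the expected Salenar reflex of *vagepi:
Salenar: *vagepi > vagefi > vahefi > vohefi  (by unconditioned shift, intervocalic lenition, vowel merger)
Salenar 'vohefi' matches the regular reflex exactly, so the pair is cognate.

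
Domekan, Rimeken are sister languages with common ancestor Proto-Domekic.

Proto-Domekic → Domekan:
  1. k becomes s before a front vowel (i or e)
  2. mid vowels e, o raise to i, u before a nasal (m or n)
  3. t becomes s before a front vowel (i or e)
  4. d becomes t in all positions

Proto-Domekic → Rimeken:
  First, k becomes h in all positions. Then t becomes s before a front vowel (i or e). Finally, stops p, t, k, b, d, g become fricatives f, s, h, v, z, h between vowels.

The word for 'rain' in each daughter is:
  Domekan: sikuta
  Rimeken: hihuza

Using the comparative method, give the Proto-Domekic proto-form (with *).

Position 3: Domekan has k, Rimeken has h. Domekan preserves k here (none of its changes turn any other segment into k), so the proto-segment is *k.
Position 5: Domekan has t, Rimeken has z. Taking the neighbouring segments as reconstructed: Domekan t could go back to *t or *d; Rimeken z could go back to *d or *z — the one source consistent with every daughter is *d.
Continuing position by position gives *kikuda; check it forward:
Domekan: *kikuda
  kikuda → sikuda   [palatalisation]
  sikuda (rule 2 does not apply)
  sikuda (rule 3 does not apply)
  sikuda → sikuta   [unconditioned shift]
  giving Domekan sikuta.
Rimeken: *kikuda > hihuda > hihuza  (by unconditioned shift, intervocalic lenition)
No other proto-form is consistent with every reflex, so the reconstruction is *kikuda.

*kikuda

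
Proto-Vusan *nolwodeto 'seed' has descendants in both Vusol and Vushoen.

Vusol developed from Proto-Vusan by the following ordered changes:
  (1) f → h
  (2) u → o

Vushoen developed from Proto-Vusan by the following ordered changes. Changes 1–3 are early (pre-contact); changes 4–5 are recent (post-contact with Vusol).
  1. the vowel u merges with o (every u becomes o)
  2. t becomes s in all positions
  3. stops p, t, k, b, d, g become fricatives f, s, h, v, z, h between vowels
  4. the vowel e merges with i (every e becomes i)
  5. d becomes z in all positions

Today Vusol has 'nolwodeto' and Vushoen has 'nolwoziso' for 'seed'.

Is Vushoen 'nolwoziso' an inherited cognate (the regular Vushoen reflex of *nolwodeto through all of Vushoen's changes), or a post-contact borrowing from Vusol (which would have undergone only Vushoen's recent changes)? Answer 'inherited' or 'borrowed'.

If inherited, *nolwodeto would pass through all of Vushoen's changes:
Vushoen: *nolwodeto
  nolwodeto (rule 1 does not apply)
  nolwodeto → nolwodeso   [unconditioned shift]
  nolwodeso → nolwozeso   [intervocalic lenition]
  nolwozeso → nolwoziso   [vowel merger]
  nolwoziso (rule 5 does not apply)
  giving Vushoen nolwoziso.
If borrowed from Vusol 'nolwodeto' after the early changes, it would undergo only the recent ones:
  rule 4 (vowel merger): nolwodeto → nolwodito
  rule 5 (unconditioned shift): nolwodito → nolwozito
  ⇒ as a loan: nolwozito
Vushoen 'nolwoziso' matches the inherited outcome exactly, so it is an inherited cognate, not a loan.

inherited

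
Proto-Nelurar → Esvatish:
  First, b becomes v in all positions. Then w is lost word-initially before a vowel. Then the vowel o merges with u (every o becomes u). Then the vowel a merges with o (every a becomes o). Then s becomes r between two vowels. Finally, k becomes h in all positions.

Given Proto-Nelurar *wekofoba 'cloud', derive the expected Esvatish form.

ehufuvo

Esvatish: start from *wekofoba.
  rule 1 (unconditioned shift): wekofoba → wekofova
  rule 2 (glide loss): wekofova → ekofova
  rule 3 (vowel merger): ekofova → ekufuva
  rule 4 (vowel merger): ekufuva → ekufuvo
  rule 5: no change — ekufuvo
  rule 6 (unconditioned shift): ekufuvo → ehufuvo
  ⇒ Esvatish ehufuvo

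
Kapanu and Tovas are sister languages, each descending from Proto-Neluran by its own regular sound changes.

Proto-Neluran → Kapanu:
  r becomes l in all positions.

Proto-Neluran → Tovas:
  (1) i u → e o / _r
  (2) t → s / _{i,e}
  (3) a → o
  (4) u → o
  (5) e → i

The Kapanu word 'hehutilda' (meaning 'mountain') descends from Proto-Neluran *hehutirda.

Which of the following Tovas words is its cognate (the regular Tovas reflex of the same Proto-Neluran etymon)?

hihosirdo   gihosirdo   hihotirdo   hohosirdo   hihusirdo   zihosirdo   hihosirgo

Tovas: *hehutirda
  hehutirda → hehuterda   [pre-rhotic lowering]
  hehuterda → hehuserda   [palatalisation]
  hehuserda → hehuserdo   [vowel merger]
  hehuserdo → hehoserdo   [vowel merger]
  hehoserdo → hihosirdo   [vowel merger]
  giving Tovas hihosirdo.
The other candidates each miss or misapply at least one Tovas change.

hihosirdo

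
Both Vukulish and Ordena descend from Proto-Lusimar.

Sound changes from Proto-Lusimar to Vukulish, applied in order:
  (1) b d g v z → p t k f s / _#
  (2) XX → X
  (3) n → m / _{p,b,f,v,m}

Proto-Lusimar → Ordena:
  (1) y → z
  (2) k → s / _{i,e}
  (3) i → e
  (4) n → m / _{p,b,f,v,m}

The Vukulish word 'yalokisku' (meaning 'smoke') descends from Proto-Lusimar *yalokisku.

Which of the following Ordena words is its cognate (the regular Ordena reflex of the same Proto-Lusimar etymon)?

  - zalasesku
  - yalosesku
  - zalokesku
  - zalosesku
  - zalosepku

Ordena: *yalokisku
  yalokisku → zalokisku   [unconditioned shift]
  zalokisku → zalosisku   [palatalisation]
  zalosisku → zalosesku   [vowel merger]
  zalosesku (rule 4 does not apply)
  giving Ordena zalosesku.
Among the options, 'zalosesku' alone shows every Ordena change applied in order.

zalosesku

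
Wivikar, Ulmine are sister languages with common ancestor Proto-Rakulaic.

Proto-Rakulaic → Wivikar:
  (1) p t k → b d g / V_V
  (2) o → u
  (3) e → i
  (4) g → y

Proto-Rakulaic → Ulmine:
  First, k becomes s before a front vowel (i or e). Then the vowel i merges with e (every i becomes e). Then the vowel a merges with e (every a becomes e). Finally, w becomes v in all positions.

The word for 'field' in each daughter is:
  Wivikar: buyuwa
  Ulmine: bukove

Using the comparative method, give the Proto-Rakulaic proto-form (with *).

*bukowa

Position 5: Wivikar has w, Ulmine has v. Wivikar preserves w here (none of its changes turn any other segment into w), so the proto-segment is *w.
Position 6: Wivikar has a, Ulmine has e. Wivikar preserves a here (none of its changes turn any other segment into a), so the proto-segment is *a.
Verify the candidate proto-form against each daughter:
Wivikar: *bukowa
  bukowa → bugowa   [intervocalic voicing]
  bugowa → buguwa   [vowel merger]
  buguwa (rule 3 does not apply)
  buguwa → buyuwa   [unconditioned shift]
  giving Wivikar buyuwa.
Ulmine: *bukowa > bukowe > bukove  (by vowel merger, unconditioned shift)
*bukowa is the unique common source.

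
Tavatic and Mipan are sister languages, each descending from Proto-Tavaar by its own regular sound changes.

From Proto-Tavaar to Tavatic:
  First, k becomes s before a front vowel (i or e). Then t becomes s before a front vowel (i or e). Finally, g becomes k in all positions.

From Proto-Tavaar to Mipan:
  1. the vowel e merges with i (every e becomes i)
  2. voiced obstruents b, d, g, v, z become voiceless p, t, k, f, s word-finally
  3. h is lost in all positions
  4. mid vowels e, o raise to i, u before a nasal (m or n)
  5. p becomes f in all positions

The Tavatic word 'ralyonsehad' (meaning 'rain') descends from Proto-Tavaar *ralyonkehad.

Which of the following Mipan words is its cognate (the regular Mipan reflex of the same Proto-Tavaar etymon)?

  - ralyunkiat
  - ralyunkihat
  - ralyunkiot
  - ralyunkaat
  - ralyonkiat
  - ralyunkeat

ralyunkiat

Mipan: start from *ralyonkehad.
  rule 1 (vowel merger): ralyonkehad → ralyonkihad
  rule 2 (final devoicing): ralyonkihad → ralyonkihat
  rule 3 (h-loss): ralyonkihat → ralyonkiat
  rule 4 (pre-nasal raising): ralyonkiat → ralyunkiat
  rule 5: no change — ralyunkiat
  ⇒ Mipan ralyunkiat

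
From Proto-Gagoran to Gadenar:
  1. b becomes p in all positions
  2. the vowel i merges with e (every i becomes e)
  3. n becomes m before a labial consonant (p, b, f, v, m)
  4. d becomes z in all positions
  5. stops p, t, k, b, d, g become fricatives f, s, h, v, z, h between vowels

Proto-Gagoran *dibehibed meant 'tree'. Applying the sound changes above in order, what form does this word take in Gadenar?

zefehefez

Gadenar: *dibehibed
  dibehibed → dipehiped   [unconditioned shift]
  dipehiped → depeheped   [vowel merger]
  depeheped (rule 3 does not apply)
  depeheped → zepehepez   [unconditioned shift]
  zepehepez → zefehefez   [intervocalic lenition]
  giving Gadenar zefehefez.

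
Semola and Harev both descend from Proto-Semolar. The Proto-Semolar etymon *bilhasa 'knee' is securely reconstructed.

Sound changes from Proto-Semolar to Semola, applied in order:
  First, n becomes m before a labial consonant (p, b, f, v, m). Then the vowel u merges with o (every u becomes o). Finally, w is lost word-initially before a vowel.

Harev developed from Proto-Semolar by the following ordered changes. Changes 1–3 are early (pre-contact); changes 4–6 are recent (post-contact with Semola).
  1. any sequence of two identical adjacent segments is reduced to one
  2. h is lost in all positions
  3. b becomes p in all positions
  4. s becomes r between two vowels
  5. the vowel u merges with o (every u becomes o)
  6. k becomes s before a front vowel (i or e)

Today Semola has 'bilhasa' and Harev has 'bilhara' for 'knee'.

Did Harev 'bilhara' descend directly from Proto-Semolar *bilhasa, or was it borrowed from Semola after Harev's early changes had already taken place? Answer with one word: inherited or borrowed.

If inherited, *bilhasa would pass through all of Harev's changes:
Harev: *bilhasa
  bilhasa (rule 1 does not apply)
  bilhasa → bilasa   [h-loss]
  bilasa → pilasa   [unconditioned shift]
  pilasa → pilara   [rhotacism]
  pilara (rule 5 does not apply)
  pilara (rule 6 does not apply)
  giving Harev pilara.
If borrowed from Semola 'bilhasa' after the early changes, it would undergo only the recent ones:
  rule 4 (rhotacism): bilhasa → bilhara
  rule 5 (vowel merger): no change (bilhara)
  rule 6 (palatalisation): no change (bilhara)
  ⇒ as a loan: bilhara
Harev 'bilhara' matches the loan outcome 'bilhara', not the inherited 'pilara' — it skipped the early Harev changes, so it was borrowed from Semola.

borrowed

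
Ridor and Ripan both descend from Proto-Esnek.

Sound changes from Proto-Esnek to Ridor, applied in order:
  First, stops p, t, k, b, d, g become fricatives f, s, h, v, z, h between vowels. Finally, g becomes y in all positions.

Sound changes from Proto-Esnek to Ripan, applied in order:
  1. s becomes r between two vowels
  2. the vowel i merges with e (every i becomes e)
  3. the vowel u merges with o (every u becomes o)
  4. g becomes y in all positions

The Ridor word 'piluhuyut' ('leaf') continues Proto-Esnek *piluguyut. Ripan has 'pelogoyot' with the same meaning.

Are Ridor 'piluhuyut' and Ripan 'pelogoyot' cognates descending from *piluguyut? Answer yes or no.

Derive the expected Ripan reflex of *piluguyut:
Ripan: *piluguyut > peluguyut > pelogoyot > peloyoyot  (by vowel merger, vowel merger, unconditioned shift)
The regular Ripan reflex would be 'peloyoyot', but the attested form is 'pelogoyot'. The correspondence is irregular, so they are not cognates (the Ripan form has a different source).

no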